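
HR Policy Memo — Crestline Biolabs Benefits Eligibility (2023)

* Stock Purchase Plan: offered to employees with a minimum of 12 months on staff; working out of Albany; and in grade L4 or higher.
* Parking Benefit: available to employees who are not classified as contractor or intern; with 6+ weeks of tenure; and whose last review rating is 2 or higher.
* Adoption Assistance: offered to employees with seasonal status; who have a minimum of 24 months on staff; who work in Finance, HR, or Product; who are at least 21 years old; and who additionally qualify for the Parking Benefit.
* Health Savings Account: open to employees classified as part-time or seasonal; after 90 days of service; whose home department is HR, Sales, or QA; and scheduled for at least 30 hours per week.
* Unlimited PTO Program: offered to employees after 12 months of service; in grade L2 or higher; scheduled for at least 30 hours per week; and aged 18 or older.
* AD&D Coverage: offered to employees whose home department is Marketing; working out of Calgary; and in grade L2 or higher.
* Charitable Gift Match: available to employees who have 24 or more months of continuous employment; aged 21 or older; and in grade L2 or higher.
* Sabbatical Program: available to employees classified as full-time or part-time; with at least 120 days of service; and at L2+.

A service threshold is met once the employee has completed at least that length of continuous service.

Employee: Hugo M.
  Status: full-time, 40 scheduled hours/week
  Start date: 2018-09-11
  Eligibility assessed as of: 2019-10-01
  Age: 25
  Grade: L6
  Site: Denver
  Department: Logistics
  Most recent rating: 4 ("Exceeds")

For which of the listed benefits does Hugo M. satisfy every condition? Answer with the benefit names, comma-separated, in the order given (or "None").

Service from 2018-09-11 to 2019-10-01: 385 days.
Stock Purchase Plan — service 385 days ≥ 12 months (≈360 days) ✓; site Denver ✗ (not Albany) → not eligible.
Parking Benefit — status full-time ✓ (not excluded); service 385 days ≥ 6 weeks (≈42 days) ✓; rating 4 ≥ 2 ✓ → eligible.
Adoption Assistance — status full-time ✗ (requires seasonal) → not eligible.
Health Savings Account — status full-time ✗ (requires part-time or seasonal) → not eligible.
Unlimited PTO Program — service 385 days ≥ 12 months (≈360 days) ✓; grade L6 ≥ L2 ✓; 40 hrs/wk ≥ 30 ✓; age 25 ≥ 18 ✓ → eligible.
AD&D Coverage — dept Logistics ✗ → not eligible.
Charitable Gift Match — service 385 days < 24 months (≈720 days) ✗ → not eligible.
Sabbatical Program — status full-time ✓; service 385 days ≥ 120 days ✓; grade L6 ≥ L2 ✓ → eligible.

Parking Benefit, Unlimited PTO Program, Sabbatical Program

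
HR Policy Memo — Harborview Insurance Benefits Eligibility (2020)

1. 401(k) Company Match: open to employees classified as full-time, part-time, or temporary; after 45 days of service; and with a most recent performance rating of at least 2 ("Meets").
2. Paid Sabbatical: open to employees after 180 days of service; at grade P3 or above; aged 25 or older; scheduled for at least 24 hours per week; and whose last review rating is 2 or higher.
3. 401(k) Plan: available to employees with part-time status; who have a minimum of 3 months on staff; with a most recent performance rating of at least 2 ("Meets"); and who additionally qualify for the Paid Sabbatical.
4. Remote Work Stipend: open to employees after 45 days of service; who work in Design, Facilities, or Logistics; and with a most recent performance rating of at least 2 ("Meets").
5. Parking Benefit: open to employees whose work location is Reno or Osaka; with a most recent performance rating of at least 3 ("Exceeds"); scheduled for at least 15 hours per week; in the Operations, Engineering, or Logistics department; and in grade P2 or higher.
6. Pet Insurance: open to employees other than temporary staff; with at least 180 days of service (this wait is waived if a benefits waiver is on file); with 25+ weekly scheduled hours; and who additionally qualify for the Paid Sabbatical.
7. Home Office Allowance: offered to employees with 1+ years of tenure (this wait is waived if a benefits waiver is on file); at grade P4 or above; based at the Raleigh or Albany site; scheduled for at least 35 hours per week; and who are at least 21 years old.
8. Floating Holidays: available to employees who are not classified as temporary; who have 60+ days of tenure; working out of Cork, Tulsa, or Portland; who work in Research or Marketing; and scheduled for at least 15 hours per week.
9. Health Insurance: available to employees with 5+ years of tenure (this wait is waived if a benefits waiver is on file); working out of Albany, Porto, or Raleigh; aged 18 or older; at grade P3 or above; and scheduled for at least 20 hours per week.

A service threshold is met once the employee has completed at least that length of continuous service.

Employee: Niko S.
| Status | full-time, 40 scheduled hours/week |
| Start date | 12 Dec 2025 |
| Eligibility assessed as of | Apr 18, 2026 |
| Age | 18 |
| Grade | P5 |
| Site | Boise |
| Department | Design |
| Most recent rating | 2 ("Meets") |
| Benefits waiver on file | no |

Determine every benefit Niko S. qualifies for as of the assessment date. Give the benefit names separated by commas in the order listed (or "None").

401(k) Company Match, Remote Work Stipend

Service from 12 Dec 2025 to Apr 18, 2026: 127 days.
401(k) Company Match — status full-time ✓; service 127 days ≥ 45 days ✓; rating 2 ≥ 2 ✓ → eligible.
Paid Sabbatical — service 127 days < 180 days ✗ → not eligible.
401(k) Plan — status full-time ✗ (requires part-time) → not eligible.
Remote Work Stipend — service 127 days ≥ 45 days ✓; dept Design ✓; rating 2 ≥ 2 ✓ → eligible.
Parking Benefit — site Boise ✗ (not Reno or Osaka) → not eligible.
Pet Insurance — status full-time ✓ (not excluded); no waiver, service 127 days < 180 days ✗ → not eligible.
Home Office Allowance — no waiver, service 127 days < 1 year (≈365 days) ✗ → not eligible.
Floating Holidays — status full-time ✓ (not excluded); service 127 days ≥ 60 days ✓; site Boise ✗ (not Cork, Tulsa, or Portland) → not eligible.
Health Insurance — no waiver, service 127 days < 5 years (≈1825 days) ✗ → not eligible.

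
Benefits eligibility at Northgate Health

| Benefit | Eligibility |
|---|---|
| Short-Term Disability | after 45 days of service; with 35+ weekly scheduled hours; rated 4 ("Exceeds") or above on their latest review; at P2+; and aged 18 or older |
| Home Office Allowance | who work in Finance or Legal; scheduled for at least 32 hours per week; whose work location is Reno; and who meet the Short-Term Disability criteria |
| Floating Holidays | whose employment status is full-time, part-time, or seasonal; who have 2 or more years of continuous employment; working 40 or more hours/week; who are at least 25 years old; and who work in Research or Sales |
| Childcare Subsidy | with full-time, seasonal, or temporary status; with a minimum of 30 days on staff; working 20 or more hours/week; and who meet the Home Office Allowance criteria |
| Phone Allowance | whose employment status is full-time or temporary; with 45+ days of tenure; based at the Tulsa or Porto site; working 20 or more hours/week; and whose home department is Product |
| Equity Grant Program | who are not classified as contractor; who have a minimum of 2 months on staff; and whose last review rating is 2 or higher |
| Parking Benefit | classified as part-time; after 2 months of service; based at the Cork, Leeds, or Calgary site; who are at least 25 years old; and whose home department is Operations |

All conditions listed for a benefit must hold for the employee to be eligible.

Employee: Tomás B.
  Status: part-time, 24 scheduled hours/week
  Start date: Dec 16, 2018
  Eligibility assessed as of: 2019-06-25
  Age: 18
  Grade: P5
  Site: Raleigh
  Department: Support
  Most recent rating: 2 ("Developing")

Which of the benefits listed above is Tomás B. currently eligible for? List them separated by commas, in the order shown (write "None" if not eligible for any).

Service from Dec 16, 2018 to 2019-06-25: 191 days.
Short-Term Disability — service 191 days ≥ 45 days ✓; 24 hrs/wk < 35 ✗ → not eligible.
Home Office Allowance — dept Support ✗ → not eligible.
Floating Holidays — status part-time ✓; service 191 days < 2 years (≈730 days) ✗ → not eligible.
Childcare Subsidy — status part-time ✗ (requires full-time, seasonal, or temporary) → not eligible.
Phone Allowance — status part-time ✗ (requires full-time or temporary) → not eligible.
Equity Grant Program — status part-time ✓ (not excluded); service 191 days ≥ 2 months (≈60 days) ✓; rating 2 ≥ 2 ✓ → eligible.
Parking Benefit — status part-time ✓; service 191 days ≥ 2 months (≈60 days) ✓; site Raleigh ✗ (not Cork, Leeds, or Calgary) → not eligible.

Equity Grant Program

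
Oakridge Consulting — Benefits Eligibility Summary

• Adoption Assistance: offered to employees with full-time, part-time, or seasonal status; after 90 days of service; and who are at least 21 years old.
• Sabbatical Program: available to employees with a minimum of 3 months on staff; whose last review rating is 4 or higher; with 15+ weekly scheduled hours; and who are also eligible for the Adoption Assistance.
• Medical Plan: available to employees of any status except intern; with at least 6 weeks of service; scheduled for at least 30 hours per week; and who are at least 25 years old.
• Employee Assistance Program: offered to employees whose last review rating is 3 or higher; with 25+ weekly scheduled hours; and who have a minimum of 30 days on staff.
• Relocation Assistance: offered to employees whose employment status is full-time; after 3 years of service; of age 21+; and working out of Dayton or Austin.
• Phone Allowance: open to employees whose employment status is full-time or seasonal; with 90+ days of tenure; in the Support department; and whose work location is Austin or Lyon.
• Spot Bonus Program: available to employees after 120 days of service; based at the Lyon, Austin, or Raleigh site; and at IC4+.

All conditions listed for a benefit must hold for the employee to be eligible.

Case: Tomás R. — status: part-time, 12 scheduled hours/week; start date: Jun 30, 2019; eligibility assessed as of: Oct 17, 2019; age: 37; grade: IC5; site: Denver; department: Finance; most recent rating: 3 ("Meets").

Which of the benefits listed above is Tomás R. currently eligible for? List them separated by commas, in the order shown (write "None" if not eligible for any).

Service from Jun 30, 2019 to Oct 17, 2019: 109 days.
Adoption Assistance — status part-time ✓; service 109 days ≥ 90 days ✓; age 37 ≥ 21 ✓ → eligible.
Sabbatical Program — service 109 days ≥ 3 months (≈90 days) ✓; rating 3 < 4 ✗ → not eligible.
Medical Plan — status part-time ✓ (not excluded); service 109 days ≥ 6 weeks (≈42 days) ✓; 12 hrs/wk < 30 ✗ → not eligible.
Employee Assistance Program — rating 3 ≥ 3 ✓; 12 hrs/wk < 25 ✗ → not eligible.
Relocation Assistance — status part-time ✗ (requires full-time) → not eligible.
Phone Allowance — status part-time ✗ (requires full-time or seasonal) → not eligible.
Spot Bonus Program — service 109 days < 120 days ✗ → not eligible.

Adoption Assistance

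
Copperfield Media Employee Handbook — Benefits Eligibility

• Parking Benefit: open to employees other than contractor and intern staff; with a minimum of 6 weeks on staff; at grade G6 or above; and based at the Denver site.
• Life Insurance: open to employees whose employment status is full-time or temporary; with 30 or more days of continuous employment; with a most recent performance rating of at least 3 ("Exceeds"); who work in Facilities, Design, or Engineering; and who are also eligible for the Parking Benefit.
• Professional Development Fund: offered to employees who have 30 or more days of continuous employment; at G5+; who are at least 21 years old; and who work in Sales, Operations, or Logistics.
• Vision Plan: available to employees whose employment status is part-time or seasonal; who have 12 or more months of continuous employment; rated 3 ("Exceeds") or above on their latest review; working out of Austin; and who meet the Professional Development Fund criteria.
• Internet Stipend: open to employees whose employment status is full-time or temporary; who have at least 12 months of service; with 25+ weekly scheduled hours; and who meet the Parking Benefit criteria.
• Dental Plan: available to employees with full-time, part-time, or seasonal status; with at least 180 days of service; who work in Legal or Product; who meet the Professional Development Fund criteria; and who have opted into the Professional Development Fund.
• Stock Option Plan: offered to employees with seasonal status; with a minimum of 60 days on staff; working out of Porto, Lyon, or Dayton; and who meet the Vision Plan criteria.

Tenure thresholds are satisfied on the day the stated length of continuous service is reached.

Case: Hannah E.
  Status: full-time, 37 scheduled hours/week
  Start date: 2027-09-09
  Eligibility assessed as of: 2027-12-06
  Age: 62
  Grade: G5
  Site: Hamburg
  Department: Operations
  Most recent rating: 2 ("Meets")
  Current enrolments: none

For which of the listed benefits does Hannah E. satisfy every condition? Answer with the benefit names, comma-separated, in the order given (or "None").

Service from 2027-09-09 to 2027-12-06: 88 days.
Parking Benefit — status full-time ✓ (not excluded); service 88 days ≥ 6 weeks (≈42 days) ✓; grade G5 < G6 ✗ → not eligible.
Life Insurance — status full-time ✓; service 88 days ≥ 30 days ✓; rating 2 < 3 ✗ → not eligible.
Professional Development Fund — service 88 days ≥ 30 days ✓; grade G5 ≥ G5 ✓; age 62 ≥ 21 ✓; dept Operations ✓ → eligible.
Vision Plan — status full-time ✗ (requires part-time or seasonal) → not eligible.
Internet Stipend — status full-time ✓; service 88 days < 12 months (≈360 days) ✗ → not eligible.
Dental Plan — status full-time ✓; service 88 days < 180 days ✗ → not eligible.
Stock Option Plan — status full-time ✗ (requires seasonal) → not eligible.

Professional Development Fund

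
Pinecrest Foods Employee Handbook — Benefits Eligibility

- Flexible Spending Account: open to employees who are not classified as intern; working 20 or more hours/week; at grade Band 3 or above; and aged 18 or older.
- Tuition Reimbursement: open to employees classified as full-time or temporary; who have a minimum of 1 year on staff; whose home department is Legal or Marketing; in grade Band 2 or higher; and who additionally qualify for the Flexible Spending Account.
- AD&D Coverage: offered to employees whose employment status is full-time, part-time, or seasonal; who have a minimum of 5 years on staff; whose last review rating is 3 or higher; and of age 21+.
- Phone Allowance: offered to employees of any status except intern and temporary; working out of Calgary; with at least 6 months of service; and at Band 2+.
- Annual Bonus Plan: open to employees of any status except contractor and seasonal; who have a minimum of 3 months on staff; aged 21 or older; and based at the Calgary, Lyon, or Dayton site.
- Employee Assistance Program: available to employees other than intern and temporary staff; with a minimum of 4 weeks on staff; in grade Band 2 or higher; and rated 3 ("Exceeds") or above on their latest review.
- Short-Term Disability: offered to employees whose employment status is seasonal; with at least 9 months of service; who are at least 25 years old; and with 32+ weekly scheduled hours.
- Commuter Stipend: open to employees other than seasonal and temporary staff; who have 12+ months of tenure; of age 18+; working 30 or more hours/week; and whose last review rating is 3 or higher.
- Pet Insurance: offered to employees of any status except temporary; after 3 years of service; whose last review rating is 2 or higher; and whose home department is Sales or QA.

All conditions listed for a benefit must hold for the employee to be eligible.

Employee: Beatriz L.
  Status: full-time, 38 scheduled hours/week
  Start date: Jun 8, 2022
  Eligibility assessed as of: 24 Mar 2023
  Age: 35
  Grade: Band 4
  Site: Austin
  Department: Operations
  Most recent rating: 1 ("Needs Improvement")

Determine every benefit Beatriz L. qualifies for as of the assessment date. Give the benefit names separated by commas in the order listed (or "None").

Flexible Spending Account

Service from Jun 8, 2022 to 24 Mar 2023: 289 days.
Flexible Spending Account — status full-time ✓ (not excluded); 38 hrs/wk ≥ 20 ✓; grade Band 4 ≥ Band 3 ✓; age 35 ≥ 18 ✓ → eligible.
Tuition Reimbursement — status full-time ✓; service 289 days < 1 year (≈365 days) ✗ → not eligible.
AD&D Coverage — status full-time ✓; service 289 days < 5 years (≈1825 days) ✗ → not eligible.
Phone Allowance — status full-time ✓ (not excluded); site Austin ✗ (not Calgary) → not eligible.
Annual Bonus Plan — status full-time ✓ (not excluded); service 289 days ≥ 3 months (≈90 days) ✓; age 35 ≥ 21 ✓; site Austin ✗ (not Calgary, Lyon, or Dayton) → not eligible.
Employee Assistance Program — status full-time ✓ (not excluded); service 289 days ≥ 4 weeks (≈28 days) ✓; grade Band 4 ≥ Band 2 ✓; rating 1 < 3 ✗ → not eligible.
Short-Term Disability — status full-time ✗ (requires seasonal) → not eligible.
Commuter Stipend — status full-time ✓ (not excluded); service 289 days < 12 months (≈360 days) ✗ → not eligible.
Pet Insurance — status full-time ✓ (not excluded); service 289 days < 3 years (≈1095 days) ✗ → not eligible.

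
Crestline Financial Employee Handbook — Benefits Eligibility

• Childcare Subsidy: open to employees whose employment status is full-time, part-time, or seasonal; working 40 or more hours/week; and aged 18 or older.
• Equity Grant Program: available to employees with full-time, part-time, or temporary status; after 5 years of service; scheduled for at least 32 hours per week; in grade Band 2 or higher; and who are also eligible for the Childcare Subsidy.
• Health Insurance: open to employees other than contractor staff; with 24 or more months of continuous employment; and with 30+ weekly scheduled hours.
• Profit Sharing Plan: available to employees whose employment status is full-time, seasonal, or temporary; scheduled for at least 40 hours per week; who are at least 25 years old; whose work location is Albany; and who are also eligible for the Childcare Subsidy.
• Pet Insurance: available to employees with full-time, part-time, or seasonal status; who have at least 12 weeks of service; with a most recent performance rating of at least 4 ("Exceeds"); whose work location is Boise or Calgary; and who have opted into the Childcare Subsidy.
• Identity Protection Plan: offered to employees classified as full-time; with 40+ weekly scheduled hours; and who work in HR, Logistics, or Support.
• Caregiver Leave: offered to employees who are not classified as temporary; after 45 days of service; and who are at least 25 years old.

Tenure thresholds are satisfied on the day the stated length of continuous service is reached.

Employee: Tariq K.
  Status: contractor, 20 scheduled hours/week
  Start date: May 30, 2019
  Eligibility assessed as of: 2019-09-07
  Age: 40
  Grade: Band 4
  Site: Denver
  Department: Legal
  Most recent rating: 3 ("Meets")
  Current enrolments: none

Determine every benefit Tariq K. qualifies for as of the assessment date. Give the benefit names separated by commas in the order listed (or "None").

Service from May 30, 2019 to 2019-09-07: 100 days.
Childcare Subsidy — status contractor ✗ (requires full-time, part-time, or seasonal) → not eligible.
Equity Grant Program — status contractor ✗ (requires full-time, part-time, or temporary) → not eligible.
Health Insurance — status contractor ✗ (excluded) → not eligible.
Profit Sharing Plan — status contractor ✗ (requires full-time, seasonal, or temporary) → not eligible.
Pet Insurance — status contractor ✗ (requires full-time, part-time, or seasonal) → not eligible.
Identity Protection Plan — status contractor ✗ (requires full-time) → not eligible.
Caregiver Leave — status contractor ✓ (not excluded); service 100 days ≥ 45 days ✓; age 40 ≥ 25 ✓ → eligible.

Caregiver Leave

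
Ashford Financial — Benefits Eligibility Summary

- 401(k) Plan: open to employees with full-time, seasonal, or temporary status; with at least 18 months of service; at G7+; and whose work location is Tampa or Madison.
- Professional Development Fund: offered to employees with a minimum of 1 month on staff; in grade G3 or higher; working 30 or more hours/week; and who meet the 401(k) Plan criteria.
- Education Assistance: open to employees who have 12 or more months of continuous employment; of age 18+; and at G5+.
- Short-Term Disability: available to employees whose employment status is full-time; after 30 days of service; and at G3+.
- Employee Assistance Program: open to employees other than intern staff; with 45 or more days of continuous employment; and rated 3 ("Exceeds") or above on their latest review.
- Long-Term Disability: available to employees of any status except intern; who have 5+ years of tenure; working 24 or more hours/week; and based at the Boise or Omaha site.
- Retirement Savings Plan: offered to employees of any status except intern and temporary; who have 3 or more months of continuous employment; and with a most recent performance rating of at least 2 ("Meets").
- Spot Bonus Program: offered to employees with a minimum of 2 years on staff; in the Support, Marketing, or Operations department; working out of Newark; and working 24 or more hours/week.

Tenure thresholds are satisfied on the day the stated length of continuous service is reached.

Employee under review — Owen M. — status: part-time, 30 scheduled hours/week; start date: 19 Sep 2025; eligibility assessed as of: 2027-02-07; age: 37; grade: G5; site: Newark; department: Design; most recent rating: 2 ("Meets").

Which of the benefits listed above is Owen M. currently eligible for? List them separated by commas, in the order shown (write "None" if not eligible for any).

Service from 19 Sep 2025 to 2027-02-07: 506 days.
401(k) Plan — status part-time ✗ (requires full-time, seasonal, or temporary) → not eligible.
Professional Development Fund — service 506 days ≥ 1 month (≈30 days) ✓; grade G5 ≥ G3 ✓; 30 hrs/wk ≥ 30 ✓; not eligible for 401(k) Plan ✗ → not eligible.
Education Assistance — service 506 days ≥ 12 months (≈360 days) ✓; age 37 ≥ 18 ✓; grade G5 ≥ G5 ✓ → eligible.
Short-Term Disability — status part-time ✗ (requires full-time) → not eligible.
Employee Assistance Program — status part-time ✓ (not excluded); service 506 days ≥ 45 days ✓; rating 2 < 3 ✗ → not eligible.
Long-Term Disability — status part-time ✓ (not excluded); service 506 days < 5 years (≈1825 days) ✗ → not eligible.
Retirement Savings Plan — status part-time ✓ (not excluded); service 506 days ≥ 3 months (≈90 days) ✓; rating 2 ≥ 2 ✓ → eligible.
Spot Bonus Program — service 506 days < 2 years (≈730 days) ✗ → not eligible.

Education Assistance, Retirement Savings Plan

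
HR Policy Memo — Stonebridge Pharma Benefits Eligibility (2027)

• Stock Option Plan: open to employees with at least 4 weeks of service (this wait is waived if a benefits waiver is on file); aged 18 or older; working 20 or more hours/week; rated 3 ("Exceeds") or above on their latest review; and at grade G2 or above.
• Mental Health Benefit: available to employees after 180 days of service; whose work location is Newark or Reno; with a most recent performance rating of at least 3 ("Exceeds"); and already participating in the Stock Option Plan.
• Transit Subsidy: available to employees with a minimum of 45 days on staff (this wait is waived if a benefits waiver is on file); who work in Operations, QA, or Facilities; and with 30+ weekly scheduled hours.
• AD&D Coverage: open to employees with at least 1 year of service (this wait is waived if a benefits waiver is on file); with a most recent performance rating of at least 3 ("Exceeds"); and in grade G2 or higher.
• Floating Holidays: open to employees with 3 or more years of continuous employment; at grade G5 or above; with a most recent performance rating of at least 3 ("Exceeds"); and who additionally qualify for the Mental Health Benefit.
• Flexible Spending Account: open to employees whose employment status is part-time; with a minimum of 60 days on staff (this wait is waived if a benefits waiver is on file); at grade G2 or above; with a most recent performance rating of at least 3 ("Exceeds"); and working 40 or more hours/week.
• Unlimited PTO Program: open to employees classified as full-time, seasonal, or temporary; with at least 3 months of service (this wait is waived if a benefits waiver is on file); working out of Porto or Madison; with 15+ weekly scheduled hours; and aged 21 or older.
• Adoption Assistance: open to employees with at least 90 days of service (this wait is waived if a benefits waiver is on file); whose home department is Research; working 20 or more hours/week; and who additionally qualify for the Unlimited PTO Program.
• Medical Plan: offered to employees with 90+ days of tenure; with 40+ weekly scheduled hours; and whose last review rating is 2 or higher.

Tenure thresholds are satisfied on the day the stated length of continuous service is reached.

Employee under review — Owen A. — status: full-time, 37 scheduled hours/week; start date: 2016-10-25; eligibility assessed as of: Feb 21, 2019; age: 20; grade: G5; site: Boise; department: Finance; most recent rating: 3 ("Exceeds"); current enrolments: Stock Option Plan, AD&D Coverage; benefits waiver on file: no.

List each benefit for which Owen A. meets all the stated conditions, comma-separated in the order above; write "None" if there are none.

Service from 2016-10-25 to Feb 21, 2019: 849 days.
Stock Option Plan — no waiver, service 849 days ≥ 4 weeks (≈28 days) ✓; age 20 ≥ 18 ✓; 37 hrs/wk ≥ 20 ✓; rating 3 ≥ 3 ✓; grade G5 ≥ G2 ✓ → eligible.
Mental Health Benefit — service 849 days ≥ 180 days ✓; site Boise ✗ (not Newark or Reno) → not eligible.
Transit Subsidy — no waiver, service 849 days ≥ 45 days ✓; dept Finance ✗ → not eligible.
AD&D Coverage — no waiver, service 849 days ≥ 1 year (≈365 days) ✓; rating 3 ≥ 3 ✓; grade G5 ≥ G2 ✓ → eligible.
Floating Holidays — service 849 days < 3 years (≈1095 days) ✗ → not eligible.
Flexible Spending Account — status full-time ✗ (requires part-time) → not eligible.
Unlimited PTO Program — status full-time ✓; no waiver, service 849 days ≥ 3 months (≈90 days) ✓; site Boise ✗ (not Porto or Madison) → not eligible.
Adoption Assistance — no waiver, service 849 days ≥ 90 days ✓; dept Finance ✗ → not eligible.
Medical Plan — service 849 days ≥ 90 days ✓; 37 hrs/wk < 40 ✗ → not eligible.

Stock Option Plan, AD&D Coverage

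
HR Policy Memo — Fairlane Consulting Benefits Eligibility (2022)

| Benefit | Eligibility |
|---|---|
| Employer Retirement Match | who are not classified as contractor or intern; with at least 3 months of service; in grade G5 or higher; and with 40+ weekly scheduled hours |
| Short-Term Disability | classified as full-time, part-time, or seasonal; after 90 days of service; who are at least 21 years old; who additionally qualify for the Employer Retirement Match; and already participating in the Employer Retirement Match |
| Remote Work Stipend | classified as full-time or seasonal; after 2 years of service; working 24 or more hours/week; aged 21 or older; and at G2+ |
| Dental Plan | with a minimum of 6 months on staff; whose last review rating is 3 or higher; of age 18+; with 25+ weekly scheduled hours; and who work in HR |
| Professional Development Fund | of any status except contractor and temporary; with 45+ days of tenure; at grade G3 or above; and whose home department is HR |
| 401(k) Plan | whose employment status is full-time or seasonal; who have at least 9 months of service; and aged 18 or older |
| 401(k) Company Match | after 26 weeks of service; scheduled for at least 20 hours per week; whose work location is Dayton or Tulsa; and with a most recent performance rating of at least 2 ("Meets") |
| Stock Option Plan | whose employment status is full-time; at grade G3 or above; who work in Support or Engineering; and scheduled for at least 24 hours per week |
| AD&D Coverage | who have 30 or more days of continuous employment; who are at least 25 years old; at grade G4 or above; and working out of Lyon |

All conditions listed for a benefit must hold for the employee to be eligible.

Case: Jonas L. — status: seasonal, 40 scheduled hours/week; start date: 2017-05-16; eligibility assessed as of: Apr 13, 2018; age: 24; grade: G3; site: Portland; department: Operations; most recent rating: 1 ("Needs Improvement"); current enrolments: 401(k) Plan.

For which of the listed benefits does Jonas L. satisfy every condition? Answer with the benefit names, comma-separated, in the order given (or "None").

401(k) Plan

Service from 2017-05-16 to Apr 13, 2018: 332 days.
Employer Retirement Match — status seasonal ✓ (not excluded); service 332 days ≥ 3 months (≈90 days) ✓; grade G3 < G5 ✗ → not eligible.
Short-Term Disability — status seasonal ✓; service 332 days ≥ 90 days ✓; age 24 ≥ 21 ✓; not eligible for Employer Retirement Match ✗ → not eligible.
Remote Work Stipend — status seasonal ✓; service 332 days < 2 years (≈730 days) ✗ → not eligible.
Dental Plan — service 332 days ≥ 6 months (≈180 days) ✓; rating 1 < 3 ✗ → not eligible.
Professional Development Fund — status seasonal ✓ (not excluded); service 332 days ≥ 45 days ✓; grade G3 ≥ G3 ✓; dept Operations ✗ → not eligible.
401(k) Plan — status seasonal ✓; service 332 days ≥ 9 months (≈270 days) ✓; age 24 ≥ 18 ✓ → eligible.
401(k) Company Match — service 332 days ≥ 26 weeks (≈182 days) ✓; 40 hrs/wk ≥ 20 ✓; site Portland ✗ (not Dayton or Tulsa) → not eligible.
Stock Option Plan — status seasonal ✗ (requires full-time) → not eligible.
AD&D Coverage — service 332 days ≥ 30 days ✓; age 24 < 25 ✗ → not eligible.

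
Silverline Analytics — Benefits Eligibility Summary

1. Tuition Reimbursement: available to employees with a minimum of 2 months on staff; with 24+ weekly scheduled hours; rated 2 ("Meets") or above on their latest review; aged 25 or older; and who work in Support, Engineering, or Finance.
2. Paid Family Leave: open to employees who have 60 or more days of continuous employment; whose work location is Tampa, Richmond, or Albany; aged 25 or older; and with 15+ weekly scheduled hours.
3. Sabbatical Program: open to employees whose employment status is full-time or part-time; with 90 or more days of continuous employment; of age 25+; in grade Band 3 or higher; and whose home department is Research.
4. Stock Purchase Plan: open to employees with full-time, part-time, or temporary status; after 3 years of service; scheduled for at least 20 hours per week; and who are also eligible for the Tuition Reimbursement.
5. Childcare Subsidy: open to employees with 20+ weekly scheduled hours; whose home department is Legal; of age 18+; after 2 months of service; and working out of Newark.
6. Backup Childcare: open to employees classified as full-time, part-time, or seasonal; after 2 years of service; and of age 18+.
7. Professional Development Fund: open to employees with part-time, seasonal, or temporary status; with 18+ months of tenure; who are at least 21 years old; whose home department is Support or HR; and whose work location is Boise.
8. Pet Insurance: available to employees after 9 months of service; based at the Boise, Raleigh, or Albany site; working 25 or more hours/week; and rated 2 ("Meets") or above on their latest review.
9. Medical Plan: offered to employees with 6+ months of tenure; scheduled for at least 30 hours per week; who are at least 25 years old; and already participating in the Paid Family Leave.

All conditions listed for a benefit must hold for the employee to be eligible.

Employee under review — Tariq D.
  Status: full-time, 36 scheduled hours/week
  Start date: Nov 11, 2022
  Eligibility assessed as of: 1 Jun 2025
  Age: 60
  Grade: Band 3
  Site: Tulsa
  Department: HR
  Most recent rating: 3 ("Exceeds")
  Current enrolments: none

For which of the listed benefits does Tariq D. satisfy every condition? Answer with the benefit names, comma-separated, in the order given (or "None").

Service from Nov 11, 2022 to 1 Jun 2025: 933 days.
Tuition Reimbursement — service 933 days ≥ 2 months (≈60 days) ✓; 36 hrs/wk ≥ 24 ✓; rating 3 ≥ 2 ✓; age 60 ≥ 25 ✓; dept HR ✗ → not eligible.
Paid Family Leave — service 933 days ≥ 60 days ✓; site Tulsa ✗ (not Tampa, Richmond, or Albany) → not eligible.
Sabbatical Program — status full-time ✓; service 933 days ≥ 90 days ✓; age 60 ≥ 25 ✓; grade Band 3 ≥ Band 3 ✓; dept HR ✗ → not eligible.
Stock Purchase Plan — status full-time ✓; service 933 days < 3 years (≈1095 days) ✗ → not eligible.
Childcare Subsidy — 36 hrs/wk ≥ 20 ✓; dept HR ✗ → not eligible.
Backup Childcare — status full-time ✓; service 933 days ≥ 2 years (≈730 days) ✓; age 60 ≥ 18 ✓ → eligible.
Professional Development Fund — status full-time ✗ (requires part-time, seasonal, or temporary) → not eligible.
Pet Insurance — service 933 days ≥ 9 months (≈270 days) ✓; site Tulsa ✗ (not Boise, Raleigh, or Albany) → not eligible.
Medical Plan — service 933 days ≥ 6 months (≈180 days) ✓; 36 hrs/wk ≥ 30 ✓; age 60 ≥ 25 ✓; not enrolled in Paid Family Leave ✗ → not eligible.

Backup Childcare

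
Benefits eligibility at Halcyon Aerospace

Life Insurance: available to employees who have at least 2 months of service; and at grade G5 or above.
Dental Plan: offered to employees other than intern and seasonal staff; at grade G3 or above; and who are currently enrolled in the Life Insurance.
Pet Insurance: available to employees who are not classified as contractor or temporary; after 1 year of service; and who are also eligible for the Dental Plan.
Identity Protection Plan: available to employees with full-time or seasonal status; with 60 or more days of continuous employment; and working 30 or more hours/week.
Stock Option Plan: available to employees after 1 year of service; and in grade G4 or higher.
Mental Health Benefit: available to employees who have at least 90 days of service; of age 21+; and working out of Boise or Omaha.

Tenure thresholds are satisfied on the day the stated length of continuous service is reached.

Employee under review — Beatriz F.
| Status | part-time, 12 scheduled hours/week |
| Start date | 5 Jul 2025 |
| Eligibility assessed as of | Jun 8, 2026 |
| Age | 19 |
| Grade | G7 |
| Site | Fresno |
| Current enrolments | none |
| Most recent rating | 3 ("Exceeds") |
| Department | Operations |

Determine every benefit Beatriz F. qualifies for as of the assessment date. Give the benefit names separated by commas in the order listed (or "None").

Service from 5 Jul 2025 to Jun 8, 2026: 338 days.
Life Insurance — service 338 days ≥ 2 months (≈60 days) ✓; grade G7 ≥ G5 ✓ → eligible.
Dental Plan — status part-time ✓ (not excluded); grade G7 ≥ G3 ✓; not enrolled in Life Insurance ✗ → not eligible.
Pet Insurance — status part-time ✓ (not excluded); service 338 days < 1 year (≈365 days) ✗ → not eligible.
Identity Protection Plan — status part-time ✗ (requires full-time or seasonal) → not eligible.
Stock Option Plan — service 338 days < 1 year (≈365 days) ✗ → not eligible.
Mental Health Benefit — service 338 days ≥ 90 days ✓; age 19 < 21 ✗ → not eligible.

Life Insurance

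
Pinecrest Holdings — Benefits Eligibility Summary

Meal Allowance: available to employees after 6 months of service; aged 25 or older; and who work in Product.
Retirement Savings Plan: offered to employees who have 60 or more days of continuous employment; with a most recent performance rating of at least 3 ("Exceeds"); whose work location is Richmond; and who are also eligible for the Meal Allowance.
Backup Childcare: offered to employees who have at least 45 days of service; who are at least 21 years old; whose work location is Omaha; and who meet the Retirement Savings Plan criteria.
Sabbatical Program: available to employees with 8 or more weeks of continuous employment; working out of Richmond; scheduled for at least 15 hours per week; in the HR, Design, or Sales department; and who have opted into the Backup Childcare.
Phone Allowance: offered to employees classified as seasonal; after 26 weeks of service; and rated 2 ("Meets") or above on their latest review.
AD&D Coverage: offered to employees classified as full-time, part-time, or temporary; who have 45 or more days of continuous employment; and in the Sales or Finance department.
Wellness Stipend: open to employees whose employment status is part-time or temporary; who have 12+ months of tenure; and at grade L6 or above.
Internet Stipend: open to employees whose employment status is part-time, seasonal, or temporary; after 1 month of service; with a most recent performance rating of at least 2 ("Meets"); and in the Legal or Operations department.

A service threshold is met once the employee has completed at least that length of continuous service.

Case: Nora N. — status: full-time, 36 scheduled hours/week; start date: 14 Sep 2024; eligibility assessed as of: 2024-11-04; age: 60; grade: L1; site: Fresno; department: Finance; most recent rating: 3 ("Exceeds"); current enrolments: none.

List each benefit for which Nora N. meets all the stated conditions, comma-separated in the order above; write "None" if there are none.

AD&D Coverage

Service from 14 Sep 2024 to 2024-11-04: 51 days.
Meal Allowance — service 51 days < 6 months (≈180 days) ✗ → not eligible.
Retirement Savings Plan — service 51 days < 60 days ✗ → not eligible.
Backup Childcare — service 51 days ≥ 45 days ✓; age 60 ≥ 21 ✓; site Fresno ✗ (not Omaha) → not eligible.
Sabbatical Program — service 51 days < 8 weeks (≈56 days) ✗ → not eligible.
Phone Allowance — status full-time ✗ (requires seasonal) → not eligible.
AD&D Coverage — status full-time ✓; service 51 days ≥ 45 days ✓; dept Finance ✓ → eligible.
Wellness Stipend — status full-time ✗ (requires part-time or temporary) → not eligible.
Internet Stipend — status full-time ✗ (requires part-time, seasonal, or temporary) → not eligible.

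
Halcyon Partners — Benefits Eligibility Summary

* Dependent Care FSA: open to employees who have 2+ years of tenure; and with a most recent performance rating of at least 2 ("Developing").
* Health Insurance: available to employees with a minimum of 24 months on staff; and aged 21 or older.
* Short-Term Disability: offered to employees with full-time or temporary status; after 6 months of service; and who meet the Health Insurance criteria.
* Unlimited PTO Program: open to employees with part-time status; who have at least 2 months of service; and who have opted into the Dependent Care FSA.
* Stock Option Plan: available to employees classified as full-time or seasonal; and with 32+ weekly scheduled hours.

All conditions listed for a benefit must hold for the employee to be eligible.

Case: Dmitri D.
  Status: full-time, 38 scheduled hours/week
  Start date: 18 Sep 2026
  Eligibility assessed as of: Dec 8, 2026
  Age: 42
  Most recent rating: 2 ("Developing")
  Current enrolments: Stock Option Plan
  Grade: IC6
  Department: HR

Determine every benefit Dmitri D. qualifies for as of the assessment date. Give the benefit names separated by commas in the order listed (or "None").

Stock Option Plan

Service from 18 Sep 2026 to Dec 8, 2026: 81 days.
Dependent Care FSA — service 81 days < 2 years (≈730 days) ✗ → not eligible.
Health Insurance — service 81 days < 24 months (≈720 days) ✗ → not eligible.
Short-Term Disability — status full-time ✓; service 81 days < 6 months (≈180 days) ✗ → not eligible.
Unlimited PTO Program — status full-time ✗ (requires part-time) → not eligible.
Stock Option Plan — status full-time ✓; 38 hrs/wk ≥ 32 ✓ → eligible.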